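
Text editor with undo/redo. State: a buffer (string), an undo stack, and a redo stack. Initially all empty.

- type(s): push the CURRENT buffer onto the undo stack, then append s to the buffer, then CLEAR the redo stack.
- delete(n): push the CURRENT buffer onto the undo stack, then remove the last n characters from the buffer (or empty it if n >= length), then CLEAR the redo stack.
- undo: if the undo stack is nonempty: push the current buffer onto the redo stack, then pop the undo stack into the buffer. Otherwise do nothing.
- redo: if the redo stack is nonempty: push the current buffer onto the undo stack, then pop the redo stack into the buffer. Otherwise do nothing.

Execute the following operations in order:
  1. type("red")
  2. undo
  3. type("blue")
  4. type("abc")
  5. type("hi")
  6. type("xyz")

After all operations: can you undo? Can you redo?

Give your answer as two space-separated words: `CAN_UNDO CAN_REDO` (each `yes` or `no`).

After op 1 (type): buf='red' undo_depth=1 redo_depth=0
After op 2 (undo): buf='(empty)' undo_depth=0 redo_depth=1
After op 3 (type): buf='blue' undo_depth=1 redo_depth=0
After op 4 (type): buf='blueabc' undo_depth=2 redo_depth=0
After op 5 (type): buf='blueabchi' undo_depth=3 redo_depth=0
After op 6 (type): buf='blueabchixyz' undo_depth=4 redo_depth=0

Answer: yes no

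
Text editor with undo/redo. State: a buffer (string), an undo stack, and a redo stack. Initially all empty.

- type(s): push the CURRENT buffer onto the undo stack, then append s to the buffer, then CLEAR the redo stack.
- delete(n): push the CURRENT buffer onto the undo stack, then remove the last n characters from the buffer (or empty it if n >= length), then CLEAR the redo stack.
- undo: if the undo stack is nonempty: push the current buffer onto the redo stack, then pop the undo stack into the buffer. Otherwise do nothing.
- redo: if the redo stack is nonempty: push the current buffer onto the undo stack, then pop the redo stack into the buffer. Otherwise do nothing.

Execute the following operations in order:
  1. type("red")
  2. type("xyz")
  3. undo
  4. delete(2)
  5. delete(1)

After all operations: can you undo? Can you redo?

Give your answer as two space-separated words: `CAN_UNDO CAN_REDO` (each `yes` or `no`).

Answer: yes no

Derivation:
After op 1 (type): buf='red' undo_depth=1 redo_depth=0
After op 2 (type): buf='redxyz' undo_depth=2 redo_depth=0
After op 3 (undo): buf='red' undo_depth=1 redo_depth=1
After op 4 (delete): buf='r' undo_depth=2 redo_depth=0
After op 5 (delete): buf='(empty)' undo_depth=3 redo_depth=0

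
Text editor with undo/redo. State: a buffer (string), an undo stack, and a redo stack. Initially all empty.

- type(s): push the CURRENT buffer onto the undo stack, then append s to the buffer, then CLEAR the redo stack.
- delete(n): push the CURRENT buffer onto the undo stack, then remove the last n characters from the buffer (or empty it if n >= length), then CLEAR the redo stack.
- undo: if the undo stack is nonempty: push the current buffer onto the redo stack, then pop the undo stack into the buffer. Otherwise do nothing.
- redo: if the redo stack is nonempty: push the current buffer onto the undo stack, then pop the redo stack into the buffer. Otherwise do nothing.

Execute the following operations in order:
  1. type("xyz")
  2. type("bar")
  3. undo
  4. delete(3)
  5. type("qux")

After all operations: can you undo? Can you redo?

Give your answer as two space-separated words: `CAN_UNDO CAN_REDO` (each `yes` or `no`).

Answer: yes no

Derivation:
After op 1 (type): buf='xyz' undo_depth=1 redo_depth=0
After op 2 (type): buf='xyzbar' undo_depth=2 redo_depth=0
After op 3 (undo): buf='xyz' undo_depth=1 redo_depth=1
After op 4 (delete): buf='(empty)' undo_depth=2 redo_depth=0
After op 5 (type): buf='qux' undo_depth=3 redo_depth=0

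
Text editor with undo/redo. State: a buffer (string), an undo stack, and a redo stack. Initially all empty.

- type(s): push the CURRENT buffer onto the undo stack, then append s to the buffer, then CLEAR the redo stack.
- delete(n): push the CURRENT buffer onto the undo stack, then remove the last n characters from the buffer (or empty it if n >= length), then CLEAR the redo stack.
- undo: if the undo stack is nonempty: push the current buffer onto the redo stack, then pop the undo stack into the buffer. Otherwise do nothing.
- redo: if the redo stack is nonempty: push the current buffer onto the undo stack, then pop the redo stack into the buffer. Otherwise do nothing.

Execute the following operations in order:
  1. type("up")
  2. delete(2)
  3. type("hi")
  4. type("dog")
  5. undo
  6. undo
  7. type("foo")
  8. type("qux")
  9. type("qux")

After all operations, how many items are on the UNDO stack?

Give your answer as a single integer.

Answer: 5

Derivation:
After op 1 (type): buf='up' undo_depth=1 redo_depth=0
After op 2 (delete): buf='(empty)' undo_depth=2 redo_depth=0
After op 3 (type): buf='hi' undo_depth=3 redo_depth=0
After op 4 (type): buf='hidog' undo_depth=4 redo_depth=0
After op 5 (undo): buf='hi' undo_depth=3 redo_depth=1
After op 6 (undo): buf='(empty)' undo_depth=2 redo_depth=2
After op 7 (type): buf='foo' undo_depth=3 redo_depth=0
After op 8 (type): buf='fooqux' undo_depth=4 redo_depth=0
After op 9 (type): buf='fooquxqux' undo_depth=5 redo_depth=0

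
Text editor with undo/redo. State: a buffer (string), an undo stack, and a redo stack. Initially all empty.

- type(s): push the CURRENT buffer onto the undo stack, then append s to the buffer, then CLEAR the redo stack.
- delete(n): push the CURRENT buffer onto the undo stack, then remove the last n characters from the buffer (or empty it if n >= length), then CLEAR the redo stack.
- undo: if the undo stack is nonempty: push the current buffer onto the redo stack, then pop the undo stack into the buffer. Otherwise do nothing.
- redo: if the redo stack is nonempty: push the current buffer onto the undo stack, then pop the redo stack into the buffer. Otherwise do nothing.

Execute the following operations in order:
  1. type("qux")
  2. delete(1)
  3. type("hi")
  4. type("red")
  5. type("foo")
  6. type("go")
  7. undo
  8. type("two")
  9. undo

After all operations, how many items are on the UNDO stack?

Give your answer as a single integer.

After op 1 (type): buf='qux' undo_depth=1 redo_depth=0
After op 2 (delete): buf='qu' undo_depth=2 redo_depth=0
After op 3 (type): buf='quhi' undo_depth=3 redo_depth=0
After op 4 (type): buf='quhired' undo_depth=4 redo_depth=0
After op 5 (type): buf='quhiredfoo' undo_depth=5 redo_depth=0
After op 6 (type): buf='quhiredfoogo' undo_depth=6 redo_depth=0
After op 7 (undo): buf='quhiredfoo' undo_depth=5 redo_depth=1
After op 8 (type): buf='quhiredfootwo' undo_depth=6 redo_depth=0
After op 9 (undo): buf='quhiredfoo' undo_depth=5 redo_depth=1

Answer: 5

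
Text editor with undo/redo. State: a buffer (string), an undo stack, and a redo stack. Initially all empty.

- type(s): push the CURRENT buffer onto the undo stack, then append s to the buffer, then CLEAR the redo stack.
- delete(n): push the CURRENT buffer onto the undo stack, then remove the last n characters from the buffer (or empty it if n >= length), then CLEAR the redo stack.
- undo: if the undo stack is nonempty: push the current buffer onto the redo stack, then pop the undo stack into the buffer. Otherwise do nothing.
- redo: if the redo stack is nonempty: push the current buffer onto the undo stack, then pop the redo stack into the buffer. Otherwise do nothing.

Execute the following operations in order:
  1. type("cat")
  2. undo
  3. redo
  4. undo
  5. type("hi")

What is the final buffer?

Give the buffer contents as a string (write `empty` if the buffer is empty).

Answer: hi

Derivation:
After op 1 (type): buf='cat' undo_depth=1 redo_depth=0
After op 2 (undo): buf='(empty)' undo_depth=0 redo_depth=1
After op 3 (redo): buf='cat' undo_depth=1 redo_depth=0
After op 4 (undo): buf='(empty)' undo_depth=0 redo_depth=1
After op 5 (type): buf='hi' undo_depth=1 redo_depth=0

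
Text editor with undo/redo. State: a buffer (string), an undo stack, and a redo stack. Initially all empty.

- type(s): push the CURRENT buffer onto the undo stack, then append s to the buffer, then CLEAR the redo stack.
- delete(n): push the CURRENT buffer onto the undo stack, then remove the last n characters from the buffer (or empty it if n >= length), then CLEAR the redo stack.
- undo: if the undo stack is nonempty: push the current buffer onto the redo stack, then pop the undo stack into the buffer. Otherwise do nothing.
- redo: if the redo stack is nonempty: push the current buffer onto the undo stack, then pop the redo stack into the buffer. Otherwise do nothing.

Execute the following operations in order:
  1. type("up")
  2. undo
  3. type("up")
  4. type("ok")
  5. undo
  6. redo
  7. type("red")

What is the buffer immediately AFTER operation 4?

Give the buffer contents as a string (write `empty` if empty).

After op 1 (type): buf='up' undo_depth=1 redo_depth=0
After op 2 (undo): buf='(empty)' undo_depth=0 redo_depth=1
After op 3 (type): buf='up' undo_depth=1 redo_depth=0
After op 4 (type): buf='upok' undo_depth=2 redo_depth=0

Answer: upok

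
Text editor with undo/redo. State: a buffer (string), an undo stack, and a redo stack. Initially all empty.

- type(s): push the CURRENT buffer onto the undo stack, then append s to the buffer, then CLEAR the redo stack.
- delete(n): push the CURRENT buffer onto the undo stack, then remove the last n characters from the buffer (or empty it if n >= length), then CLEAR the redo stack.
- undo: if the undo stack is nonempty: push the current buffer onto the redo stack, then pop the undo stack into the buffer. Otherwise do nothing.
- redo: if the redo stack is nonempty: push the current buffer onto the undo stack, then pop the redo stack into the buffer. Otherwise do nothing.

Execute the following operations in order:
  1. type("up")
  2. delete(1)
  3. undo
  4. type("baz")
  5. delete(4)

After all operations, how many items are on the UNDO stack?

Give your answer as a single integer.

Answer: 3

Derivation:
After op 1 (type): buf='up' undo_depth=1 redo_depth=0
After op 2 (delete): buf='u' undo_depth=2 redo_depth=0
After op 3 (undo): buf='up' undo_depth=1 redo_depth=1
After op 4 (type): buf='upbaz' undo_depth=2 redo_depth=0
After op 5 (delete): buf='u' undo_depth=3 redo_depth=0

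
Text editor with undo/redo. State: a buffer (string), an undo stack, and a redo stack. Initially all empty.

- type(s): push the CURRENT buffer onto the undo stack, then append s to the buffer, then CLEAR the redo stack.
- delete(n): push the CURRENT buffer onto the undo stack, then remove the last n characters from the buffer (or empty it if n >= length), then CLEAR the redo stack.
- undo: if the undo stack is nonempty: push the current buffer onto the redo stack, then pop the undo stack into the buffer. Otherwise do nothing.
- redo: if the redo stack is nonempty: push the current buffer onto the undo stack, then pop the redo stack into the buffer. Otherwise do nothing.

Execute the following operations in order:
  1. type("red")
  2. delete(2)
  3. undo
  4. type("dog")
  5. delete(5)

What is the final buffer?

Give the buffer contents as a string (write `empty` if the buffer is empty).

After op 1 (type): buf='red' undo_depth=1 redo_depth=0
After op 2 (delete): buf='r' undo_depth=2 redo_depth=0
After op 3 (undo): buf='red' undo_depth=1 redo_depth=1
After op 4 (type): buf='reddog' undo_depth=2 redo_depth=0
After op 5 (delete): buf='r' undo_depth=3 redo_depth=0

Answer: r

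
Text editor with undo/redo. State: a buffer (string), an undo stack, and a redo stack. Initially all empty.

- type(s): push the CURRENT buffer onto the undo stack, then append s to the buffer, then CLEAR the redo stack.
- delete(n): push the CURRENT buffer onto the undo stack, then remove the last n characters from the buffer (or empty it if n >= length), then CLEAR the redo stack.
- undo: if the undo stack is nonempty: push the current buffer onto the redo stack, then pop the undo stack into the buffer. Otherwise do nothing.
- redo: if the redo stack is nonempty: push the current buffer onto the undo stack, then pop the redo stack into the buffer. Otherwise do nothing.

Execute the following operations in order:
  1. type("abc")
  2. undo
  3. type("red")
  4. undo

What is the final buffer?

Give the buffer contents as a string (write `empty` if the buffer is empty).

After op 1 (type): buf='abc' undo_depth=1 redo_depth=0
After op 2 (undo): buf='(empty)' undo_depth=0 redo_depth=1
After op 3 (type): buf='red' undo_depth=1 redo_depth=0
After op 4 (undo): buf='(empty)' undo_depth=0 redo_depth=1

Answer: empty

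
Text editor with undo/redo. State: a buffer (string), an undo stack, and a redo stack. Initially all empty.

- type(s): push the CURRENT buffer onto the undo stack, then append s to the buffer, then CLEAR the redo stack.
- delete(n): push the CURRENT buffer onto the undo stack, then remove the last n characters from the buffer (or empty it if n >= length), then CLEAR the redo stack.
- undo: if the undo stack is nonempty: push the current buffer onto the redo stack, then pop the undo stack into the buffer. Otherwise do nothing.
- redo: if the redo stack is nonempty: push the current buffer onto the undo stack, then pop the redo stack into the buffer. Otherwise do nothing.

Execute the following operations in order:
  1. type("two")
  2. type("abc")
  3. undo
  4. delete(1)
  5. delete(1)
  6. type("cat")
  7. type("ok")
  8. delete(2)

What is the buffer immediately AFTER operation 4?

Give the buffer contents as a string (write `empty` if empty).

Answer: tw

Derivation:
After op 1 (type): buf='two' undo_depth=1 redo_depth=0
After op 2 (type): buf='twoabc' undo_depth=2 redo_depth=0
After op 3 (undo): buf='two' undo_depth=1 redo_depth=1
After op 4 (delete): buf='tw' undo_depth=2 redo_depth=0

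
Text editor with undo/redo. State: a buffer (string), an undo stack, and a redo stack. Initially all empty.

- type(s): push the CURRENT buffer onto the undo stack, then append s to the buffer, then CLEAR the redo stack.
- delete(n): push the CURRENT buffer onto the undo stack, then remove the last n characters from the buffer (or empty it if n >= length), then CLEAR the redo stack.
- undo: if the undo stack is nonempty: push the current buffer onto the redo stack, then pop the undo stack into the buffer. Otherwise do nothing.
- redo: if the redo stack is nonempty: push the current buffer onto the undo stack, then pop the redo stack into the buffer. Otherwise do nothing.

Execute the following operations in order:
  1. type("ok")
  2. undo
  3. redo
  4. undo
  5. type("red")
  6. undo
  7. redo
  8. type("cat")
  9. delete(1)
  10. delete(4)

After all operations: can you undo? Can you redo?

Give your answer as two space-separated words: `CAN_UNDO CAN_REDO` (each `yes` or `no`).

After op 1 (type): buf='ok' undo_depth=1 redo_depth=0
After op 2 (undo): buf='(empty)' undo_depth=0 redo_depth=1
After op 3 (redo): buf='ok' undo_depth=1 redo_depth=0
After op 4 (undo): buf='(empty)' undo_depth=0 redo_depth=1
After op 5 (type): buf='red' undo_depth=1 redo_depth=0
After op 6 (undo): buf='(empty)' undo_depth=0 redo_depth=1
After op 7 (redo): buf='red' undo_depth=1 redo_depth=0
After op 8 (type): buf='redcat' undo_depth=2 redo_depth=0
After op 9 (delete): buf='redca' undo_depth=3 redo_depth=0
After op 10 (delete): buf='r' undo_depth=4 redo_depth=0

Answer: yes no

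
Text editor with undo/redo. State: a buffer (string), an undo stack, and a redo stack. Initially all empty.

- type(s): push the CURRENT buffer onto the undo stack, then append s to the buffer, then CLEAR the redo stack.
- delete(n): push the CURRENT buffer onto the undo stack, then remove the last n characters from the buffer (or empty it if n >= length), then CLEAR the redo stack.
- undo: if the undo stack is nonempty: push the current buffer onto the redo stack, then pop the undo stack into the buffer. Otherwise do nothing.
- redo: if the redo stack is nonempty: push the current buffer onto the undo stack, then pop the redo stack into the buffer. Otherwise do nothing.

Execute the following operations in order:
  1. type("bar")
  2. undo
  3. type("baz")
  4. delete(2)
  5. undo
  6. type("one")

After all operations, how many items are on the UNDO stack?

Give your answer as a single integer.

Answer: 2

Derivation:
After op 1 (type): buf='bar' undo_depth=1 redo_depth=0
After op 2 (undo): buf='(empty)' undo_depth=0 redo_depth=1
After op 3 (type): buf='baz' undo_depth=1 redo_depth=0
After op 4 (delete): buf='b' undo_depth=2 redo_depth=0
After op 5 (undo): buf='baz' undo_depth=1 redo_depth=1
After op 6 (type): buf='bazone' undo_depth=2 redo_depth=0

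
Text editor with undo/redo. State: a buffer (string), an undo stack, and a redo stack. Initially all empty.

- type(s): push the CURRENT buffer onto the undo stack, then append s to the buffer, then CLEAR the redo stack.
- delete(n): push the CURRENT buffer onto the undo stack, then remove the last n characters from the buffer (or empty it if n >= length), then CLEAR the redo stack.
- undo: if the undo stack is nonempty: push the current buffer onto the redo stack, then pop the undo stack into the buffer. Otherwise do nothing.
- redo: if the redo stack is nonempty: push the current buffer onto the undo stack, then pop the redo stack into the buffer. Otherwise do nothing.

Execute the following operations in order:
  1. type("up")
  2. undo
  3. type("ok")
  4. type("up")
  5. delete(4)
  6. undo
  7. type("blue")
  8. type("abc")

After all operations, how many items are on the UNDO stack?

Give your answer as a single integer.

Answer: 4

Derivation:
After op 1 (type): buf='up' undo_depth=1 redo_depth=0
After op 2 (undo): buf='(empty)' undo_depth=0 redo_depth=1
After op 3 (type): buf='ok' undo_depth=1 redo_depth=0
After op 4 (type): buf='okup' undo_depth=2 redo_depth=0
After op 5 (delete): buf='(empty)' undo_depth=3 redo_depth=0
After op 6 (undo): buf='okup' undo_depth=2 redo_depth=1
After op 7 (type): buf='okupblue' undo_depth=3 redo_depth=0
After op 8 (type): buf='okupblueabc' undo_depth=4 redo_depth=0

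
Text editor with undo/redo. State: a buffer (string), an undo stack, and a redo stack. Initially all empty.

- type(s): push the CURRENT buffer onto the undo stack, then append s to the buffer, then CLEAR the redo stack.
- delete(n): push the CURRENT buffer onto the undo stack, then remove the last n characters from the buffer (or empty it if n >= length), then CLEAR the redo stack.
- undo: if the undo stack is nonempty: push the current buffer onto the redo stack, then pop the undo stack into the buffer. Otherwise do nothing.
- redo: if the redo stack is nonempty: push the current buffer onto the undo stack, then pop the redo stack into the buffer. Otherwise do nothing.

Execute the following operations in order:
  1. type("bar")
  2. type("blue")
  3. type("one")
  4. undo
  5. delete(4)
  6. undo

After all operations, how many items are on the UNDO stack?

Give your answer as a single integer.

Answer: 2

Derivation:
After op 1 (type): buf='bar' undo_depth=1 redo_depth=0
After op 2 (type): buf='barblue' undo_depth=2 redo_depth=0
After op 3 (type): buf='barblueone' undo_depth=3 redo_depth=0
After op 4 (undo): buf='barblue' undo_depth=2 redo_depth=1
After op 5 (delete): buf='bar' undo_depth=3 redo_depth=0
After op 6 (undo): buf='barblue' undo_depth=2 redo_depth=1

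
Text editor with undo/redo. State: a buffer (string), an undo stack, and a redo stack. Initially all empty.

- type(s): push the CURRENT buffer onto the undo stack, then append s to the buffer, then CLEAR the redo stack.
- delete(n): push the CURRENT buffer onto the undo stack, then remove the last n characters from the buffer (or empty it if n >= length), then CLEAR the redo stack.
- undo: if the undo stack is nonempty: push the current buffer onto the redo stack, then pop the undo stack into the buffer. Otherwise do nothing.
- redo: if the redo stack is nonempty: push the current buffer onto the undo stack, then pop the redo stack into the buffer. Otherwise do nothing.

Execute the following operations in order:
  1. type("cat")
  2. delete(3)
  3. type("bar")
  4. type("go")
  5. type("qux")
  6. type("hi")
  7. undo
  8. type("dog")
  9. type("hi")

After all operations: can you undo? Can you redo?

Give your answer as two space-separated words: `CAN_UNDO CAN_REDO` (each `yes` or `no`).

Answer: yes no

Derivation:
After op 1 (type): buf='cat' undo_depth=1 redo_depth=0
After op 2 (delete): buf='(empty)' undo_depth=2 redo_depth=0
After op 3 (type): buf='bar' undo_depth=3 redo_depth=0
After op 4 (type): buf='bargo' undo_depth=4 redo_depth=0
After op 5 (type): buf='bargoqux' undo_depth=5 redo_depth=0
After op 6 (type): buf='bargoquxhi' undo_depth=6 redo_depth=0
After op 7 (undo): buf='bargoqux' undo_depth=5 redo_depth=1
After op 8 (type): buf='bargoquxdog' undo_depth=6 redo_depth=0
After op 9 (type): buf='bargoquxdoghi' undo_depth=7 redo_depth=0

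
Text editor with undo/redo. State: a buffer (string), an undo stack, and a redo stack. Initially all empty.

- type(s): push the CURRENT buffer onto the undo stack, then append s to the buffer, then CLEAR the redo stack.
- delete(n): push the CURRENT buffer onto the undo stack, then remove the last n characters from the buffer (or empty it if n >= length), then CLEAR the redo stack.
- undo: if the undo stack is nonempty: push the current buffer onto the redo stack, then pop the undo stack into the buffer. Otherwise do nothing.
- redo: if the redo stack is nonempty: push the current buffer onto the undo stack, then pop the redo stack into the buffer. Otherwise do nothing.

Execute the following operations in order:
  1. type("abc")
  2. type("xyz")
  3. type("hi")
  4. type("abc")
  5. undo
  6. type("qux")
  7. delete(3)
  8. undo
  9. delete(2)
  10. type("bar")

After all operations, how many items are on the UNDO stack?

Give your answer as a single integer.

Answer: 6

Derivation:
After op 1 (type): buf='abc' undo_depth=1 redo_depth=0
After op 2 (type): buf='abcxyz' undo_depth=2 redo_depth=0
After op 3 (type): buf='abcxyzhi' undo_depth=3 redo_depth=0
After op 4 (type): buf='abcxyzhiabc' undo_depth=4 redo_depth=0
After op 5 (undo): buf='abcxyzhi' undo_depth=3 redo_depth=1
After op 6 (type): buf='abcxyzhiqux' undo_depth=4 redo_depth=0
After op 7 (delete): buf='abcxyzhi' undo_depth=5 redo_depth=0
After op 8 (undo): buf='abcxyzhiqux' undo_depth=4 redo_depth=1
After op 9 (delete): buf='abcxyzhiq' undo_depth=5 redo_depth=0
After op 10 (type): buf='abcxyzhiqbar' undo_depth=6 redo_depth=0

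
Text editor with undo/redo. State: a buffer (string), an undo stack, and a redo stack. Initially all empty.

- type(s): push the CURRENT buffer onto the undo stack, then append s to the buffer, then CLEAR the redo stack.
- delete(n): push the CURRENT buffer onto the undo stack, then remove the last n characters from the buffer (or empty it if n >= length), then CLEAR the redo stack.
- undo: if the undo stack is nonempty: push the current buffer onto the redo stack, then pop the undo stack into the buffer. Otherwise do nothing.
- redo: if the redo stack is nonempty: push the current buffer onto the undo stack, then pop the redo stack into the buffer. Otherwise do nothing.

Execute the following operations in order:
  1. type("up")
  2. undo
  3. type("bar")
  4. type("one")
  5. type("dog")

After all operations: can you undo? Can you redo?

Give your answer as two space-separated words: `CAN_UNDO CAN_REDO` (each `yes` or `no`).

Answer: yes no

Derivation:
After op 1 (type): buf='up' undo_depth=1 redo_depth=0
After op 2 (undo): buf='(empty)' undo_depth=0 redo_depth=1
After op 3 (type): buf='bar' undo_depth=1 redo_depth=0
After op 4 (type): buf='barone' undo_depth=2 redo_depth=0
After op 5 (type): buf='baronedog' undo_depth=3 redo_depth=0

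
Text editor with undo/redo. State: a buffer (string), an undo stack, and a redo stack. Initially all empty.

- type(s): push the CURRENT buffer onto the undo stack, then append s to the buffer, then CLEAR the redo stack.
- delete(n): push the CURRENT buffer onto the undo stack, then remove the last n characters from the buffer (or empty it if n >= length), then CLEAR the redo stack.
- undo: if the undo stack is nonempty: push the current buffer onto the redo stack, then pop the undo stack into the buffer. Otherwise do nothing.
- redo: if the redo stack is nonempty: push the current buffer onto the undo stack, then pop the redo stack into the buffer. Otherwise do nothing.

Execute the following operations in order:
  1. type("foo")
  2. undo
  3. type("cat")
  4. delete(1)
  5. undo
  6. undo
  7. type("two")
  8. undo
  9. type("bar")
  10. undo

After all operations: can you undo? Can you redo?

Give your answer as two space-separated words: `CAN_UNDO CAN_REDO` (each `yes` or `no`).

Answer: no yes

Derivation:
After op 1 (type): buf='foo' undo_depth=1 redo_depth=0
After op 2 (undo): buf='(empty)' undo_depth=0 redo_depth=1
After op 3 (type): buf='cat' undo_depth=1 redo_depth=0
After op 4 (delete): buf='ca' undo_depth=2 redo_depth=0
After op 5 (undo): buf='cat' undo_depth=1 redo_depth=1
After op 6 (undo): buf='(empty)' undo_depth=0 redo_depth=2
After op 7 (type): buf='two' undo_depth=1 redo_depth=0
After op 8 (undo): buf='(empty)' undo_depth=0 redo_depth=1
After op 9 (type): buf='bar' undo_depth=1 redo_depth=0
After op 10 (undo): buf='(empty)' undo_depth=0 redo_depth=1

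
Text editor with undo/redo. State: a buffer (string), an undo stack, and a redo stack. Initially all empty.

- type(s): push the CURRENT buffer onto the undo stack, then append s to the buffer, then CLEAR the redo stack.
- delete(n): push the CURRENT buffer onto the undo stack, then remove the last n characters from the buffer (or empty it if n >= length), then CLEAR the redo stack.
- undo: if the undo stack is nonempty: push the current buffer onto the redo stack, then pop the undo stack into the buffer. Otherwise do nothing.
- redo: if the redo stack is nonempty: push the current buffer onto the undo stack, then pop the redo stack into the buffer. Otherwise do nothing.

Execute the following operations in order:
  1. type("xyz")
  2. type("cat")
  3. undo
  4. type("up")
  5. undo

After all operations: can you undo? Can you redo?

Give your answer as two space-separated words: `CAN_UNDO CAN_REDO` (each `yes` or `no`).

Answer: yes yes

Derivation:
After op 1 (type): buf='xyz' undo_depth=1 redo_depth=0
After op 2 (type): buf='xyzcat' undo_depth=2 redo_depth=0
After op 3 (undo): buf='xyz' undo_depth=1 redo_depth=1
After op 4 (type): buf='xyzup' undo_depth=2 redo_depth=0
After op 5 (undo): buf='xyz' undo_depth=1 redo_depth=1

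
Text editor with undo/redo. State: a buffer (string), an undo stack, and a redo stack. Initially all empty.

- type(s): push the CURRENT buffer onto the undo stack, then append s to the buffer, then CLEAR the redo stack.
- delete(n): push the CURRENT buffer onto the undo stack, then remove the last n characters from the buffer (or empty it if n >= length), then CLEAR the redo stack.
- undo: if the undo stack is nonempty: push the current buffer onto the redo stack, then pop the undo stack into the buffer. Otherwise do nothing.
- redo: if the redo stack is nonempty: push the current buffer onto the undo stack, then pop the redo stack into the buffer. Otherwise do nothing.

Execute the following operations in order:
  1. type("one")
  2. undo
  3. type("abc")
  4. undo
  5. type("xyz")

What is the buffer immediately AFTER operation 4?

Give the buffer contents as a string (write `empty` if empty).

After op 1 (type): buf='one' undo_depth=1 redo_depth=0
After op 2 (undo): buf='(empty)' undo_depth=0 redo_depth=1
After op 3 (type): buf='abc' undo_depth=1 redo_depth=0
After op 4 (undo): buf='(empty)' undo_depth=0 redo_depth=1

Answer: empty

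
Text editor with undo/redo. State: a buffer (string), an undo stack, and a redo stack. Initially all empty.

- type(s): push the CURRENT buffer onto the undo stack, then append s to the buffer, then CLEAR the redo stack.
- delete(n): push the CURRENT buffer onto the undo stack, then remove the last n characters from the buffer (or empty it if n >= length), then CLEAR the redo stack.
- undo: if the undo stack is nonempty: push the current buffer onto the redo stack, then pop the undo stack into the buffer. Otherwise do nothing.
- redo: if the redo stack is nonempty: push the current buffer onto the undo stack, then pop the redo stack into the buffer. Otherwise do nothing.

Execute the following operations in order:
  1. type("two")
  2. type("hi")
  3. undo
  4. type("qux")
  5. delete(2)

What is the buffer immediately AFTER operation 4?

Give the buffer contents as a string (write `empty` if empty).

Answer: twoqux

Derivation:
After op 1 (type): buf='two' undo_depth=1 redo_depth=0
After op 2 (type): buf='twohi' undo_depth=2 redo_depth=0
After op 3 (undo): buf='two' undo_depth=1 redo_depth=1
After op 4 (type): buf='twoqux' undo_depth=2 redo_depth=0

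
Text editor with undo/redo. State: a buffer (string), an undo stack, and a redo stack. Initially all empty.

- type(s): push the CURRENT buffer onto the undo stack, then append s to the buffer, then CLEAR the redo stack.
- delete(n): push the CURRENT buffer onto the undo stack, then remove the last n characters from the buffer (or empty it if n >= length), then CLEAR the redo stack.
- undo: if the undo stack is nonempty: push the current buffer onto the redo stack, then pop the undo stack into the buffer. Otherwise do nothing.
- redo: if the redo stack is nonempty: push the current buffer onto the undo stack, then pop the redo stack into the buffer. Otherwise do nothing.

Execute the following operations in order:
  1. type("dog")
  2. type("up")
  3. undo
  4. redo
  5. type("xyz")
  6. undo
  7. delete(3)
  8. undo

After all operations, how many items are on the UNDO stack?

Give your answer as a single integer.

After op 1 (type): buf='dog' undo_depth=1 redo_depth=0
After op 2 (type): buf='dogup' undo_depth=2 redo_depth=0
After op 3 (undo): buf='dog' undo_depth=1 redo_depth=1
After op 4 (redo): buf='dogup' undo_depth=2 redo_depth=0
After op 5 (type): buf='dogupxyz' undo_depth=3 redo_depth=0
After op 6 (undo): buf='dogup' undo_depth=2 redo_depth=1
After op 7 (delete): buf='do' undo_depth=3 redo_depth=0
After op 8 (undo): buf='dogup' undo_depth=2 redo_depth=1

Answer: 2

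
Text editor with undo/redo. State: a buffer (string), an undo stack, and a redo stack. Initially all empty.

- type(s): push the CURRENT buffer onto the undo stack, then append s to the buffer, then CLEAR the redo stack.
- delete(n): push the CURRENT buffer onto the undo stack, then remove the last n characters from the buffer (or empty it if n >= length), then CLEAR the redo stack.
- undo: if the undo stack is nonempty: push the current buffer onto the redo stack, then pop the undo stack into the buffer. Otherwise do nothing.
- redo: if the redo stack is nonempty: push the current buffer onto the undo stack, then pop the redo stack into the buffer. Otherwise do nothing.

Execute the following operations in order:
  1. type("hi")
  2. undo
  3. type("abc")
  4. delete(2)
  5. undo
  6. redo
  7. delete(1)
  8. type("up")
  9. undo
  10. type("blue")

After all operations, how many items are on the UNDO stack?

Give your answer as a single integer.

After op 1 (type): buf='hi' undo_depth=1 redo_depth=0
After op 2 (undo): buf='(empty)' undo_depth=0 redo_depth=1
After op 3 (type): buf='abc' undo_depth=1 redo_depth=0
After op 4 (delete): buf='a' undo_depth=2 redo_depth=0
After op 5 (undo): buf='abc' undo_depth=1 redo_depth=1
After op 6 (redo): buf='a' undo_depth=2 redo_depth=0
After op 7 (delete): buf='(empty)' undo_depth=3 redo_depth=0
After op 8 (type): buf='up' undo_depth=4 redo_depth=0
After op 9 (undo): buf='(empty)' undo_depth=3 redo_depth=1
After op 10 (type): buf='blue' undo_depth=4 redo_depth=0

Answer: 4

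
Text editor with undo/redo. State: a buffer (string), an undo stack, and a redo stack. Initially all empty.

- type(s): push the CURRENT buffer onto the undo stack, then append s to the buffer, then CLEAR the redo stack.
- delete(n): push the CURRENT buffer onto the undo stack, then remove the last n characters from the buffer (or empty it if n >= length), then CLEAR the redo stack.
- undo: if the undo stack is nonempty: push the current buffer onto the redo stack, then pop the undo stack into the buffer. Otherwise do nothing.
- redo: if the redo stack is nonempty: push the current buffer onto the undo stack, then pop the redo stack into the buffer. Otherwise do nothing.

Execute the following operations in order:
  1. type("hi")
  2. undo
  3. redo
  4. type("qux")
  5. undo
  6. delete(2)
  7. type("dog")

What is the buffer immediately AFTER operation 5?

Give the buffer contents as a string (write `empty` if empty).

After op 1 (type): buf='hi' undo_depth=1 redo_depth=0
After op 2 (undo): buf='(empty)' undo_depth=0 redo_depth=1
After op 3 (redo): buf='hi' undo_depth=1 redo_depth=0
After op 4 (type): buf='hiqux' undo_depth=2 redo_depth=0
After op 5 (undo): buf='hi' undo_depth=1 redo_depth=1

Answer: hi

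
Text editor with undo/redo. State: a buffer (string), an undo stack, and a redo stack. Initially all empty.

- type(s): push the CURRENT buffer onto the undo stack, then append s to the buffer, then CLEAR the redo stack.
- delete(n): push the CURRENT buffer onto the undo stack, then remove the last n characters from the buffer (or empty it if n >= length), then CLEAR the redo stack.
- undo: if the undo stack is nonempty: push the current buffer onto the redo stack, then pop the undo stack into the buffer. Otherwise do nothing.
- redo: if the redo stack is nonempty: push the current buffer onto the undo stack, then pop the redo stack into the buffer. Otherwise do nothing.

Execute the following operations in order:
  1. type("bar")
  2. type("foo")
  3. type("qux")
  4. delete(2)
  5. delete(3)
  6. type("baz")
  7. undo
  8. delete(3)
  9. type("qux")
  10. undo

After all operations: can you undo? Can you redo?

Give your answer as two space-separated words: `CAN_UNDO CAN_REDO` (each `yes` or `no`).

After op 1 (type): buf='bar' undo_depth=1 redo_depth=0
After op 2 (type): buf='barfoo' undo_depth=2 redo_depth=0
After op 3 (type): buf='barfooqux' undo_depth=3 redo_depth=0
After op 4 (delete): buf='barfooq' undo_depth=4 redo_depth=0
After op 5 (delete): buf='barf' undo_depth=5 redo_depth=0
After op 6 (type): buf='barfbaz' undo_depth=6 redo_depth=0
After op 7 (undo): buf='barf' undo_depth=5 redo_depth=1
After op 8 (delete): buf='b' undo_depth=6 redo_depth=0
After op 9 (type): buf='bqux' undo_depth=7 redo_depth=0
After op 10 (undo): buf='b' undo_depth=6 redo_depth=1

Answer: yes yes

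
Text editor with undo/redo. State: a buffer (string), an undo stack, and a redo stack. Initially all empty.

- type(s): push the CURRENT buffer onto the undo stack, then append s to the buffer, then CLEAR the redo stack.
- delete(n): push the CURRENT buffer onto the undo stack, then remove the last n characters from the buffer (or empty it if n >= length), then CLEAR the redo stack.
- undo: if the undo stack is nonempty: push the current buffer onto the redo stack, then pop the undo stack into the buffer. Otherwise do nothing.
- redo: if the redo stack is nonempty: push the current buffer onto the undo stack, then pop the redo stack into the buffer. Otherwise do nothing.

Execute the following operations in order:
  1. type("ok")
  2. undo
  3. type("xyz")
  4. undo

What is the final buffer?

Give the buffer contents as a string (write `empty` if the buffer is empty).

Answer: empty

Derivation:
After op 1 (type): buf='ok' undo_depth=1 redo_depth=0
After op 2 (undo): buf='(empty)' undo_depth=0 redo_depth=1
After op 3 (type): buf='xyz' undo_depth=1 redo_depth=0
After op 4 (undo): buf='(empty)' undo_depth=0 redo_depth=1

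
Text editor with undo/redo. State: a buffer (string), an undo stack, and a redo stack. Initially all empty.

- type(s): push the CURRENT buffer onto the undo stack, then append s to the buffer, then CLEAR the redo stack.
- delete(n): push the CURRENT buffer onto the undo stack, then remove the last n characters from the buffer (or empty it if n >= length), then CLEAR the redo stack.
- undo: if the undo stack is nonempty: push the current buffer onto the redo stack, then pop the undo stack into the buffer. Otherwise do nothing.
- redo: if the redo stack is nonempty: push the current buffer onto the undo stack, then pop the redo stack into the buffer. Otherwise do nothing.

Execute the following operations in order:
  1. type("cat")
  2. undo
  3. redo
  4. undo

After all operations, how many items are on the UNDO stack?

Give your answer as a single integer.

Answer: 0

Derivation:
After op 1 (type): buf='cat' undo_depth=1 redo_depth=0
After op 2 (undo): buf='(empty)' undo_depth=0 redo_depth=1
After op 3 (redo): buf='cat' undo_depth=1 redo_depth=0
After op 4 (undo): buf='(empty)' undo_depth=0 redo_depth=1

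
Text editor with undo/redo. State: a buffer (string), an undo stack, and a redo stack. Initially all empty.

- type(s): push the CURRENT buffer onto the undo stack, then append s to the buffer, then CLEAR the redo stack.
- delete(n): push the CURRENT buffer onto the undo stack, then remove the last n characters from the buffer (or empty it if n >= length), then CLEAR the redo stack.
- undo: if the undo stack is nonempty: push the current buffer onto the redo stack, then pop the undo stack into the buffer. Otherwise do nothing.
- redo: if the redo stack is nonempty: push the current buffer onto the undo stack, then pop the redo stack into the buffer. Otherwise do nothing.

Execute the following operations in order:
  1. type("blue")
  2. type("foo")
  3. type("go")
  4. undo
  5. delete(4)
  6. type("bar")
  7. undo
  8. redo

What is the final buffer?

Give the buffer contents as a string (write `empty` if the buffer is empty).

After op 1 (type): buf='blue' undo_depth=1 redo_depth=0
After op 2 (type): buf='bluefoo' undo_depth=2 redo_depth=0
After op 3 (type): buf='bluefoogo' undo_depth=3 redo_depth=0
After op 4 (undo): buf='bluefoo' undo_depth=2 redo_depth=1
After op 5 (delete): buf='blu' undo_depth=3 redo_depth=0
After op 6 (type): buf='blubar' undo_depth=4 redo_depth=0
After op 7 (undo): buf='blu' undo_depth=3 redo_depth=1
After op 8 (redo): buf='blubar' undo_depth=4 redo_depth=0

Answer: blubar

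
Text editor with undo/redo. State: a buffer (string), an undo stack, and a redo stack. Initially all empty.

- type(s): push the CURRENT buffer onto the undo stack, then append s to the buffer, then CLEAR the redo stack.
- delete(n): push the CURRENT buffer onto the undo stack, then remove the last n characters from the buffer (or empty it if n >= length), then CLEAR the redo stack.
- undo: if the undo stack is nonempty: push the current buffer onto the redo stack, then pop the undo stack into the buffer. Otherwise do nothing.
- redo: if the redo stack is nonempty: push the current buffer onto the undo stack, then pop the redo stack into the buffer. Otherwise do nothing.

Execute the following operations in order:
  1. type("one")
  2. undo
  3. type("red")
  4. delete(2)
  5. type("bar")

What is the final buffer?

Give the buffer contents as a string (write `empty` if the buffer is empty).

Answer: rbar

Derivation:
After op 1 (type): buf='one' undo_depth=1 redo_depth=0
After op 2 (undo): buf='(empty)' undo_depth=0 redo_depth=1
After op 3 (type): buf='red' undo_depth=1 redo_depth=0
After op 4 (delete): buf='r' undo_depth=2 redo_depth=0
After op 5 (type): buf='rbar' undo_depth=3 redo_depth=0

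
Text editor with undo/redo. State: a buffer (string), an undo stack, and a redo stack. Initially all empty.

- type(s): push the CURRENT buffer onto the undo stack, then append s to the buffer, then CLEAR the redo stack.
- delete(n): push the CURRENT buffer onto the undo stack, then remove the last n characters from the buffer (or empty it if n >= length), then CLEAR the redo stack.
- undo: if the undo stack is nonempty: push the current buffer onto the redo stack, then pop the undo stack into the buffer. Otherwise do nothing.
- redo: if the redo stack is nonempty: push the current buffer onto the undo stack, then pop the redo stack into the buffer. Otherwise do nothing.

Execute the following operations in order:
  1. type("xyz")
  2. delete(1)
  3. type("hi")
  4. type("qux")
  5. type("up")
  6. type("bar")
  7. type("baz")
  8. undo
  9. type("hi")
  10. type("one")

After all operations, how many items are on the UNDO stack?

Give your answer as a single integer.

After op 1 (type): buf='xyz' undo_depth=1 redo_depth=0
After op 2 (delete): buf='xy' undo_depth=2 redo_depth=0
After op 3 (type): buf='xyhi' undo_depth=3 redo_depth=0
After op 4 (type): buf='xyhiqux' undo_depth=4 redo_depth=0
After op 5 (type): buf='xyhiquxup' undo_depth=5 redo_depth=0
After op 6 (type): buf='xyhiquxupbar' undo_depth=6 redo_depth=0
After op 7 (type): buf='xyhiquxupbarbaz' undo_depth=7 redo_depth=0
After op 8 (undo): buf='xyhiquxupbar' undo_depth=6 redo_depth=1
After op 9 (type): buf='xyhiquxupbarhi' undo_depth=7 redo_depth=0
After op 10 (type): buf='xyhiquxupbarhione' undo_depth=8 redo_depth=0

Answer: 8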